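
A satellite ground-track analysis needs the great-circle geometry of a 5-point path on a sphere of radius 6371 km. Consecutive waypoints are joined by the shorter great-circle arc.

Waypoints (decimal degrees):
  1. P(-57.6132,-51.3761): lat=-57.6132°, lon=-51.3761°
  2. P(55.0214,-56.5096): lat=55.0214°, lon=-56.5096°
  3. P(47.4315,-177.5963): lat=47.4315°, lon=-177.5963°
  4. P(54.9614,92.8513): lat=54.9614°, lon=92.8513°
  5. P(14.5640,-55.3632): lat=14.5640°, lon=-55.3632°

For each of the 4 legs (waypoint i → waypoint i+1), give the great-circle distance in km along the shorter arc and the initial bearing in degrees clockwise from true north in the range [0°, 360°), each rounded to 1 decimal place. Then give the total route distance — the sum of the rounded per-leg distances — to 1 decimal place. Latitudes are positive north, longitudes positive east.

Leg 1: φ1=-1.0055400, φ2=0.9603046, Δφ=1.9658446, Δλ=-0.0895965 rad; a=sin²(Δφ/2)+cosφ1·cosφ2·sin²(Δλ/2)=0.6930422076; c=2·atan2(√a, √(1-a))=1.967179425; dist=6371·c=12532.900 ≈ 12532.9 km; running total=12532.9 km
Leg 1 bearing: y=sinΔλ·cosφ2=-0.05129432, x=cosφ1·sinφ2-sinφ1·cosφ2·cosΔλ=0.92103622; θ=atan2(y, x)=-3.1876° <0 so +360° → 356.8124° ≈ 356.8°
Leg 2: φ1=0.9603046, φ2=0.8278358, Δφ=-0.1324687, Δλ=-2.1133616 rad; a=sin²(Δφ/2)+cosφ1·cosφ2·sin²(Δλ/2)=0.2983985559; c=2·atan2(√a, √(1-a))=1.155782167; dist=6371·c=7363.488 ≈ 7363.5 km; running total=19896.4 km
Leg 2 bearing: y=sinΔλ·cosφ2=-0.57932110, x=cosφ1·sinφ2-sinφ1·cosφ2·cosΔλ=0.70838866; θ=atan2(y, x)=-39.2763° <0 so +360° → 320.7237° ≈ 320.7°
Leg 3: φ1=0.8278358, φ2=0.9592574, Δφ=0.1314215, Δλ=4.7202011 rad; a=sin²(Δφ/2)+cosφ1·cosφ2·sin²(Δλ/2)=0.1969852533; c=2·atan2(√a, √(1-a))=0.919736856; dist=6371·c=5859.644 ≈ 5859.6 km; running total=25756.0 km
Leg 3 bearing: y=sinΔλ·cosφ2=-0.57411065, x=cosφ1·sinφ2-sinφ1·cosφ2·cosΔλ=0.55056809; θ=atan2(y, x)=-46.1992° <0 so +360° → 313.8008° ≈ 313.8°
Leg 4: φ1=0.9592574, φ2=0.2541898, Δφ=-0.7050676, Δλ=-2.5868310 rad; a=sin²(Δφ/2)+cosφ1·cosφ2·sin²(Δλ/2)=0.6332272907; c=2·atan2(√a, √(1-a))=1.840509076; dist=6371·c=11725.883 ≈ 11725.9 km; running total=37481.9 km
Leg 4 bearing: y=sinΔλ·cosφ2=-0.50981512, x=cosφ1·sinφ2-sinφ1·cosφ2·cosΔλ=0.81797952; θ=atan2(y, x)=-31.9337° <0 so +360° → 328.0663° ≈ 328.1°

Leg 1: dist=12532.9 km, bearing=356.8°
Leg 2: dist=7363.5 km, bearing=320.7°
Leg 3: dist=5859.6 km, bearing=313.8°
Leg 4: dist=11725.9 km, bearing=328.1°
Total: 37481.9 km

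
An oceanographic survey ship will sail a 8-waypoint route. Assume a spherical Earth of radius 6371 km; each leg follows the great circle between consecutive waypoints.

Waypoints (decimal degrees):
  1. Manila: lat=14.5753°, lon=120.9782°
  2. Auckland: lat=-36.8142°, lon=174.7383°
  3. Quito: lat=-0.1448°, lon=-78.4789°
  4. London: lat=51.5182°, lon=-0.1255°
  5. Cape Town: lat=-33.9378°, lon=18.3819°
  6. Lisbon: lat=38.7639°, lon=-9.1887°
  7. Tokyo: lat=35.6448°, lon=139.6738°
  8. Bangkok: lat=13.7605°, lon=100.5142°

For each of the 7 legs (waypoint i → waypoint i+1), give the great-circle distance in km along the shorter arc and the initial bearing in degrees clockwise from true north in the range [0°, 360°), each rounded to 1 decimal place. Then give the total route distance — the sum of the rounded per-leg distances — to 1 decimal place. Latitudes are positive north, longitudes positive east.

Leg 1: φ1=0.2543870, φ2=-0.6425290, Δφ=-0.8969160, Δλ=0.9382908 rad; a=sin²(Δφ/2)+cosφ1·cosφ2·sin²(Δλ/2)=0.3463740603; c=2·atan2(√a, √(1-a))=1.258492455; dist=6371·c=8017.855 ≈ 8017.9 km; running total=8017.9 km
Leg 1 bearing: y=sinΔλ·cosφ2=0.64570919, x=cosφ1·sinφ2-sinφ1·cosφ2·cosΔλ=-0.69903929; θ=atan2(y, x)=137.2710° ≈ 137.3°
Leg 2: φ1=-0.6425290, φ2=-0.0025272, Δφ=0.6400018, Δλ=-4.4194739 rad; a=sin²(Δφ/2)+cosφ1·cosφ2·sin²(Δλ/2)=0.6148243562; c=2·atan2(√a, √(1-a))=1.802513060; dist=6371·c=11483.811 ≈ 11483.8 km; running total=19501.7 km
Leg 2 bearing: y=sinΔλ·cosφ2=0.95740316, x=cosφ1·sinφ2-sinφ1·cosφ2·cosΔλ=-0.17504471; θ=atan2(y, x)=100.3611° ≈ 100.4°
Leg 3: φ1=-0.0025272, φ2=0.8991622, Δφ=0.9016895, Δλ=1.3675248 rad; a=sin²(Δφ/2)+cosφ1·cosφ2·sin²(Δλ/2)=0.4381795270; c=2·atan2(√a, √(1-a))=1.446838176; dist=6371·c=9217.806 ≈ 9217.8 km; running total=28719.5 km
Leg 3 bearing: y=sinΔλ·cosφ2=0.60945441, x=cosφ1·sinφ2-sinφ1·cosφ2·cosΔλ=0.78312083; θ=atan2(y, x)=37.8914° ≈ 37.9°
Leg 4: φ1=0.8991622, φ2=-0.5923264, Δφ=-1.4914886, Δλ=0.3230151 rad; a=sin²(Δφ/2)+cosφ1·cosφ2·sin²(Δλ/2)=0.4737374536; c=2·atan2(√a, √(1-a))=1.518247052; dist=6371·c=9672.752 ≈ 9672.8 km; running total=38392.3 km
Leg 4 bearing: y=sinΔλ·cosφ2=0.26335156, x=cosφ1·sinφ2-sinφ1·cosφ2·cosΔλ=-0.96326895; θ=atan2(y, x)=164.7094° ≈ 164.7°
Leg 5: φ1=-0.5923264, φ2=0.6765577, Δφ=1.2688840, Δλ=-0.4811977 rad; a=sin²(Δφ/2)+cosφ1·cosφ2·sin²(Δλ/2)=0.3880573572; c=2·atan2(√a, √(1-a))=1.344997189; dist=6371·c=8568.977 ≈ 8569.0 km; running total=46961.3 km
Leg 5 bearing: y=sinΔλ·cosφ2=-0.36089241, x=cosφ1·sinφ2-sinφ1·cosφ2·cosΔλ=0.90533532; θ=atan2(y, x)=-21.7336° <0 so +360° → 338.2664° ≈ 338.3°
Leg 6: φ1=0.6765577, φ2=0.6221191, Δφ=-0.0544386, Δλ=2.5981408 rad; a=sin²(Δφ/2)+cosφ1·cosφ2·sin²(Δλ/2)=0.5887417181; c=2·atan2(√a, √(1-a))=1.749225024; dist=6371·c=11144.313 ≈ 11144.3 km; running total=58105.6 km
Leg 6 bearing: y=sinΔλ·cosφ2=0.42021374, x=cosφ1·sinφ2-sinφ1·cosφ2·cosΔλ=0.88989889; θ=atan2(y, x)=25.2769° ≈ 25.3°
Leg 7: φ1=0.6221191, φ2=0.2401660, Δφ=-0.3819531, Δλ=-0.6834640 rad; a=sin²(Δφ/2)+cosφ1·cosφ2·sin²(Δλ/2)=0.1246755261; c=2·atan2(√a, √(1-a))=0.721752584; dist=6371·c=4598.286 ≈ 4598.3 km; running total=62703.9 km
Leg 7 bearing: y=sinΔλ·cosφ2=-0.61335822, x=cosφ1·sinφ2-sinφ1·cosφ2·cosΔλ=-0.24559693; θ=atan2(y, x)=-111.8218° <0 so +360° → 248.1782° ≈ 248.2°

Leg 1: dist=8017.9 km, bearing=137.3°
Leg 2: dist=11483.8 km, bearing=100.4°
Leg 3: dist=9217.8 km, bearing=37.9°
Leg 4: dist=9672.8 km, bearing=164.7°
Leg 5: dist=8569.0 km, bearing=338.3°
Leg 6: dist=11144.3 km, bearing=25.3°
Leg 7: dist=4598.3 km, bearing=248.2°
Total: 62703.9 km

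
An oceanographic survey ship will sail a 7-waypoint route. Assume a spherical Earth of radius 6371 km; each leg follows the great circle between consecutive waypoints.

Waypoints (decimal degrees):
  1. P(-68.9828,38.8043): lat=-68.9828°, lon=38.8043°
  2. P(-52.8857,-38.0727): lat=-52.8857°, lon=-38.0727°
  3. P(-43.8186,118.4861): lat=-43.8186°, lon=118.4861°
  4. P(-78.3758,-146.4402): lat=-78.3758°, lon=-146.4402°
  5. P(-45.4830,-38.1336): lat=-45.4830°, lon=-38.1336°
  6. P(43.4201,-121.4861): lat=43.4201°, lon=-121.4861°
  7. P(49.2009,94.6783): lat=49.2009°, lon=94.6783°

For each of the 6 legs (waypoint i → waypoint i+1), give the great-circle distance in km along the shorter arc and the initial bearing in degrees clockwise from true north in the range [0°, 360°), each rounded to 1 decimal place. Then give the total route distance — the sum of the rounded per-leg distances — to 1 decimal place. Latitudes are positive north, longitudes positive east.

Leg 1: φ1=-1.2039770, φ2=-0.9230296, Δφ=0.2809474, Δλ=-1.3417568 rad; a=sin²(Δφ/2)+cosφ1·cosφ2·sin²(Δλ/2)=0.1032416216; c=2·atan2(√a, √(1-a))=0.654229982; dist=6371·c=4168.099 ≈ 4168.1 km; running total=4168.1 km
Leg 1 bearing: y=sinΔλ·cosφ2=-0.58764900, x=cosφ1·sinφ2-sinφ1·cosφ2·cosΔλ=-0.15811328; θ=atan2(y, x)=-105.0594° <0 so +360° → 254.9406° ≈ 254.9°
Leg 2: φ1=-0.9230296, φ2=-0.7647788, Δφ=0.1582507, Δλ=2.7324665 rad; a=sin²(Δφ/2)+cosφ1·cosφ2·sin²(Δλ/2)=0.4236611651; c=2·atan2(√a, √(1-a))=1.417519182; dist=6371·c=9031.015 ≈ 9031.0 km; running total=13199.1 km
Leg 2 bearing: y=sinΔλ·cosφ2=0.28703239, x=cosφ1·sinφ2-sinφ1·cosφ2·cosΔλ=-0.94567539; θ=atan2(y, x)=163.1159° ≈ 163.1°
Leg 3: φ1=-0.7647788, φ2=-1.3679158, Δφ=-0.6031369, Δλ=-4.6238362 rad; a=sin²(Δφ/2)+cosφ1·cosφ2·sin²(Δλ/2)=0.1673401692; c=2·atan2(√a, √(1-a))=0.842874410; dist=6371·c=5369.953 ≈ 5370.0 km; running total=18569.1 km
Leg 3 bearing: y=sinΔλ·cosφ2=0.20070215, x=cosφ1·sinφ2-sinφ1·cosφ2·cosΔλ=-0.71907468; θ=atan2(y, x)=164.4050° ≈ 164.4°
Leg 4: φ1=-1.3679158, φ2=-0.7938281, Δφ=0.5740877, Δλ=1.8903068 rad; a=sin²(Δφ/2)+cosφ1·cosφ2·sin²(Δλ/2)=0.1729775218; c=2·atan2(√a, √(1-a))=0.857876921; dist=6371·c=5465.534 ≈ 5465.5 km; running total=24034.6 km
Leg 4 bearing: y=sinΔλ·cosφ2=0.66563664, x=cosφ1·sinφ2-sinφ1·cosφ2·cosΔλ=-0.35937871; θ=atan2(y, x)=118.3647° ≈ 118.4°
Leg 5: φ1=-0.7938281, φ2=0.7578237, Δφ=1.5516518, Δλ=-1.4547756 rad; a=sin²(Δφ/2)+cosφ1·cosφ2·sin²(Δλ/2)=0.7155767233; c=2·atan2(√a, √(1-a))=2.016567085; dist=6371·c=12847.549 ≈ 12847.5 km; running total=36882.1 km
Leg 5 bearing: y=sinΔλ·cosφ2=-0.72145055, x=cosφ1·sinφ2-sinφ1·cosφ2·cosΔλ=0.54186328; θ=atan2(y, x)=-53.0907° <0 so +360° → 306.9093° ≈ 306.9°
Leg 6: φ1=0.7578237, φ2=0.8587177, Δφ=0.1008940, Δλ=3.7727805 rad; a=sin²(Δφ/2)+cosφ1·cosφ2·sin²(Δλ/2)=0.4314148662; c=2·atan2(√a, √(1-a))=1.433192217; dist=6371·c=9130.868 ≈ 9130.9 km; running total=46013.0 km
Leg 6 bearing: y=sinΔλ·cosφ2=-0.38557920, x=cosφ1·sinφ2-sinφ1·cosφ2·cosΔλ=0.91242150; θ=atan2(y, x)=-22.9084° <0 so +360° → 337.0916° ≈ 337.1°

Leg 1: dist=4168.1 km, bearing=254.9°
Leg 2: dist=9031.0 km, bearing=163.1°
Leg 3: dist=5370.0 km, bearing=164.4°
Leg 4: dist=5465.5 km, bearing=118.4°
Leg 5: dist=12847.5 km, bearing=306.9°
Leg 6: dist=9130.9 km, bearing=337.1°
Total: 46013.0 km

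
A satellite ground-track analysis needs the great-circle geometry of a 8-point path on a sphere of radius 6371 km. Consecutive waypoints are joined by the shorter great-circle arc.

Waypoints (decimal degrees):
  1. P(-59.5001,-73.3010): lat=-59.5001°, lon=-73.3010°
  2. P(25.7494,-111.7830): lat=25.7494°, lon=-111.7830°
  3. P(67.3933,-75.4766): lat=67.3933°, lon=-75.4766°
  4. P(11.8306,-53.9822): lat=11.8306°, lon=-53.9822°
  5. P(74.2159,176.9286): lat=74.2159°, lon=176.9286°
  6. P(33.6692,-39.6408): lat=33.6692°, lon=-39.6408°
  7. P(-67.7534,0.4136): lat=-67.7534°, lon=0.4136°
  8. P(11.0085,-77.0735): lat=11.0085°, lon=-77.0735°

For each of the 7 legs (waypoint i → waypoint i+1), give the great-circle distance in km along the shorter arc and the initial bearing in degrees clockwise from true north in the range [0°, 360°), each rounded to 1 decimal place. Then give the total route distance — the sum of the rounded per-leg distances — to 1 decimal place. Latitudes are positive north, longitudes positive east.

Leg 1: φ1=-1.0384727, φ2=0.4494118, Δφ=1.4878845, Δλ=-0.6716376 rad; a=sin²(Δφ/2)+cosφ1·cosφ2·sin²(Δλ/2)=0.5082360945; c=2·atan2(√a, √(1-a))=1.587269261; dist=6371·c=10112.492 ≈ 10112.5 km; running total=10112.5 km
Leg 1 bearing: y=sinΔλ·cosφ2=-0.56047919, x=cosφ1·sinφ2-sinφ1·cosφ2·cosΔλ=0.82800468; θ=atan2(y, x)=-34.0942° <0 so +360° → 325.9058° ≈ 325.9°
Leg 2: φ1=0.4494118, φ2=1.1762350, Δφ=0.7268232, Δλ=0.6336662 rad; a=sin²(Δφ/2)+cosφ1·cosφ2·sin²(Δλ/2)=0.1599638899; c=2·atan2(√a, √(1-a))=0.822935189; dist=6371·c=5242.920 ≈ 5242.9 km; running total=15355.4 km
Leg 2 bearing: y=sinΔλ·cosφ2=0.22760641, x=cosφ1·sinφ2-sinφ1·cosφ2·cosΔλ=0.69691972; θ=atan2(y, x)=18.0865° ≈ 18.1°
Leg 3: φ1=1.1762350, φ2=0.2064829, Δφ=-0.9697521, Δλ=0.3751481 rad; a=sin²(Δφ/2)+cosφ1·cosφ2·sin²(Δλ/2)=0.2303310131; c=2·atan2(√a, √(1-a))=1.001145586; dist=6371·c=6378.299 ≈ 6378.3 km; running total=21733.7 km
Leg 3 bearing: y=sinΔλ·cosφ2=0.35862701, x=cosφ1·sinφ2-sinφ1·cosφ2·cosΔλ=-0.76190630; θ=atan2(y, x)=154.7938° ≈ 154.8°
Leg 4: φ1=0.2064829, φ2=1.2953118, Δφ=1.0888289, Δλ=4.0301537 rad; a=sin²(Δφ/2)+cosφ1·cosφ2·sin²(Δλ/2)=0.4852904157; c=2·atan2(√a, √(1-a))=1.541372913; dist=6371·c=9820.087 ≈ 9820.1 km; running total=31553.8 km
Leg 4 bearing: y=sinΔλ·cosφ2=-0.21112721, x=cosφ1·sinφ2-sinφ1·cosφ2·cosΔλ=0.97701577; θ=atan2(y, x)=-12.1938° <0 so +360° → 347.8062° ≈ 347.8°
Leg 5: φ1=1.2953118, φ2=0.5876384, Δφ=-0.7076734, Δλ=-3.7798491 rad; a=sin²(Δφ/2)+cosφ1·cosφ2·sin²(Δλ/2)=0.3241620133; c=2·atan2(√a, √(1-a))=1.211435487; dist=6371·c=7718.055 ≈ 7718.1 km; running total=39271.9 km
Leg 5 bearing: y=sinΔλ·cosφ2=0.49585259, x=cosφ1·sinφ2-sinφ1·cosφ2·cosΔλ=0.79401147; θ=atan2(y, x)=31.9844° ≈ 32.0°
Leg 6: φ1=0.5876384, φ2=-1.1825199, Δφ=-1.7701583, Δλ=0.6990812 rad; a=sin²(Δφ/2)+cosφ1·cosφ2·sin²(Δλ/2)=0.6359761936; c=2·atan2(√a, √(1-a))=1.846217632; dist=6371·c=11762.253 ≈ 11762.3 km; running total=51034.2 km
Leg 6 bearing: y=sinΔλ·cosφ2=0.24363059, x=cosφ1·sinφ2-sinφ1·cosφ2·cosΔλ=-0.93095974; θ=atan2(y, x)=165.3347° ≈ 165.3°
Leg 7: φ1=-1.1825199, φ2=0.1921346, Δφ=1.3746545, Δλ=-1.3524050 rad; a=sin²(Δφ/2)+cosφ1·cosφ2·sin²(Δλ/2)=0.5481120029; c=2·atan2(√a, √(1-a))=1.667169445; dist=6371·c=10621.537 ≈ 10621.5 km; running total=61655.7 km
Leg 7 bearing: y=sinΔλ·cosφ2=-0.95828319, x=cosφ1·sinφ2-sinφ1·cosφ2·cosΔλ=0.26913614; θ=atan2(y, x)=-74.3125° <0 so +360° → 285.6875° ≈ 285.7°

Leg 1: dist=10112.5 km, bearing=325.9°
Leg 2: dist=5242.9 km, bearing=18.1°
Leg 3: dist=6378.3 km, bearing=154.8°
Leg 4: dist=9820.1 km, bearing=347.8°
Leg 5: dist=7718.1 km, bearing=32.0°
Leg 6: dist=11762.3 km, bearing=165.3°
Leg 7: dist=10621.5 km, bearing=285.7°
Total: 61655.7 km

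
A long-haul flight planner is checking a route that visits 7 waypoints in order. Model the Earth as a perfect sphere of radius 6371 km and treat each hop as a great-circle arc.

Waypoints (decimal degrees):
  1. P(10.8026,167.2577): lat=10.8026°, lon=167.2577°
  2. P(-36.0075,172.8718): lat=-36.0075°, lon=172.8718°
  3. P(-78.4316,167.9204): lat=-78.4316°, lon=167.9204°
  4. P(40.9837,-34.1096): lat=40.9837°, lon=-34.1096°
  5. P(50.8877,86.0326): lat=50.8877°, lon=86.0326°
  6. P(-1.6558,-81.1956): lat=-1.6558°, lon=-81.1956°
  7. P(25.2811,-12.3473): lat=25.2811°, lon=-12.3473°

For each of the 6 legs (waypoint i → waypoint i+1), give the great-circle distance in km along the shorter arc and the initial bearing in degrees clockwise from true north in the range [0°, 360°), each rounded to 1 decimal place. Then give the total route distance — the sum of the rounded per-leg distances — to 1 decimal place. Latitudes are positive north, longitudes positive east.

Leg 1: φ1=0.1885409, φ2=-0.6284494, Δφ=-0.8169904, Δλ=0.0979845 rad; a=sin²(Δφ/2)+cosφ1·cosφ2·sin²(Δλ/2)=0.1596964209; c=2·atan2(√a, √(1-a))=0.822205294; dist=6371·c=5238.270 ≈ 5238.3 km; running total=5238.3 km
Leg 1 bearing: y=sinΔλ·cosφ2=0.07913684, x=cosφ1·sinφ2-sinφ1·cosφ2·cosΔλ=-0.72836204; θ=atan2(y, x)=173.7991° ≈ 173.8°
Leg 2: φ1=-0.6284494, φ2=-1.3688897, Δφ=-0.7404402, Δλ=-0.0864182 rad; a=sin²(Δφ/2)+cosφ1·cosφ2·sin²(Δλ/2)=0.1312168626; c=2·atan2(√a, √(1-a))=0.741337150; dist=6371·c=4723.059 ≈ 4723.1 km; running total=9961.4 km
Leg 2 bearing: y=sinΔλ·cosφ2=-0.01730855, x=cosφ1·sinφ2-sinφ1·cosφ2·cosΔλ=-0.67505289; θ=atan2(y, x)=-178.5312° <0 so +360° → 181.4688° ≈ 181.5°
Leg 3: φ1=-1.3688897, φ2=0.7153005, Δφ=2.0841902, Δλ=-3.5260887 rad; a=sin²(Δφ/2)+cosφ1·cosφ2·sin²(Δλ/2)=0.8914267888; c=2·atan2(√a, √(1-a))=2.470035230; dist=6371·c=15736.594 ≈ 15736.6 km; running total=25698.0 km
Leg 3 bearing: y=sinΔλ·cosφ2=0.28315553, x=cosφ1·sinφ2-sinφ1·cosφ2·cosΔλ=-0.55404262; θ=atan2(y, x)=152.9297° ≈ 152.9°
Leg 4: φ1=0.7153005, φ2=0.8881579, Δφ=0.1728574, Δλ=2.0968770 rad; a=sin²(Δφ/2)+cosφ1·cosφ2·sin²(Δλ/2)=0.3651281438; c=2·atan2(√a, √(1-a))=1.297669459; dist=6371·c=8267.452 ≈ 8267.5 km; running total=33965.5 km
Leg 4 bearing: y=sinΔλ·cosφ2=0.54554102, x=cosφ1·sinφ2-sinφ1·cosφ2·cosΔλ=0.79348807; θ=atan2(y, x)=34.5094° ≈ 34.5°
Leg 5: φ1=0.8881579, φ2=-0.0288992, Δφ=-0.9170571, Δλ=-2.9186827 rad; a=sin²(Δφ/2)+cosφ1·cosφ2·sin²(Δλ/2)=0.8186987143; c=2·atan2(√a, √(1-a))=2.261912239; dist=6371·c=14410.643 ≈ 14410.6 km; running total=48376.1 km
Leg 5 bearing: y=sinΔλ·cosφ2=-0.22097621, x=cosφ1·sinφ2-sinφ1·cosφ2·cosΔλ=0.73816938; θ=atan2(y, x)=-16.6654° <0 so +360° → 343.3346° ≈ 343.3°
Leg 6: φ1=-0.0288992, φ2=0.4412384, Δφ=0.4701376, Δλ=1.2016295 rad; a=sin²(Δφ/2)+cosφ1·cosφ2·sin²(Δλ/2)=0.3430987728; c=2·atan2(√a, √(1-a))=1.251601190; dist=6371·c=7973.951 ≈ 7974.0 km; running total=56350.1 km
Leg 6 bearing: y=sinΔλ·cosφ2=0.84330441, x=cosφ1·sinφ2-sinφ1·cosφ2·cosΔλ=0.43630916; θ=atan2(y, x)=62.6438° ≈ 62.6°

Leg 1: dist=5238.3 km, bearing=173.8°
Leg 2: dist=4723.1 km, bearing=181.5°
Leg 3: dist=15736.6 km, bearing=152.9°
Leg 4: dist=8267.5 km, bearing=34.5°
Leg 5: dist=14410.6 km, bearing=343.3°
Leg 6: dist=7974.0 km, bearing=62.6°
Total: 56350.1 km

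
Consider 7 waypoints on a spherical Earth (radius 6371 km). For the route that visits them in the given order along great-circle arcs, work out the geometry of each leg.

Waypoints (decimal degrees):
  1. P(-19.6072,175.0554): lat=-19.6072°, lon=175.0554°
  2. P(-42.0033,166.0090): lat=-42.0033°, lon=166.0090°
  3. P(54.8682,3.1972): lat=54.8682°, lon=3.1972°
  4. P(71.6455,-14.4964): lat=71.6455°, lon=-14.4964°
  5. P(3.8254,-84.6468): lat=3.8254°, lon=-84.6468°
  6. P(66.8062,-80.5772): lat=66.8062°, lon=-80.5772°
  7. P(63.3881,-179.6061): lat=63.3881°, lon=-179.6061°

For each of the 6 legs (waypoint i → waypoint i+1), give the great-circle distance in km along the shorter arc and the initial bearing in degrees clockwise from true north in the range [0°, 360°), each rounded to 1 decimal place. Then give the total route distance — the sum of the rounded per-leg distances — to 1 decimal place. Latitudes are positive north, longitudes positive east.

Leg 1: dist=2632.1 km, bearing=196.9°
Leg 2: dist=18113.8 km, bearing=324.7°
Leg 3: dist=2046.3 km, bearing=342.4°
Leg 4: dist=8919.1 km, bearing=252.2°
Leg 5: dist=7010.2 km, bearing=1.8°
Leg 6: dist=4161.8 km, bearing=313.3°
Total: 42883.3 km

Leg 1: φ1=-0.3422102, φ2=-0.7330959, Δφ=-0.3908857, Δλ=-0.1578895 rad; a=sin²(Δφ/2)+cosφ1·cosφ2·sin²(Δλ/2)=0.0420676578; c=2·atan2(√a, √(1-a))=0.413139965; dist=6371·c=2632.115 ≈ 2632.1 km; running total=2632.1 km
Leg 1 bearing: y=sinΔλ·cosφ2=-0.11684178, x=cosφ1·sinφ2-sinφ1·cosφ2·cosΔλ=-0.38410920; θ=atan2(y, x)=-163.0808° <0 so +360° → 196.9192° ≈ 196.9°
Leg 2: φ1=-0.7330959, φ2=0.9576307, Δφ=1.6907266, Δλ=-2.8416020 rad; a=sin²(Δφ/2)+cosφ1·cosφ2·sin²(Δλ/2)=0.9778998069; c=2·atan2(√a, √(1-a))=2.843163795; dist=6371·c=18113.797 ≈ 18113.8 km; running total=20745.9 km
Leg 2 bearing: y=sinΔλ·cosφ2=-0.17005471, x=cosφ1·sinφ2-sinφ1·cosφ2·cosΔλ=0.23985098; θ=atan2(y, x)=-35.3367° <0 so +360° → 324.6633° ≈ 324.7°
Leg 3: φ1=0.9576307, φ2=1.2504499, Δφ=0.2928191, Δλ=-0.3088116 rad; a=sin²(Δφ/2)+cosφ1·cosφ2·sin²(Δλ/2)=0.0255690507; c=2·atan2(√a, √(1-a))=0.321185291; dist=6371·c=2046.271 ≈ 2046.3 km; running total=22792.2 km
Leg 3 bearing: y=sinΔλ·cosφ2=-0.09570511, x=cosφ1·sinφ2-sinφ1·cosφ2·cosΔλ=0.30083489; θ=atan2(y, x)=-17.6475° <0 so +360° → 342.3525° ≈ 342.4°
Leg 4: φ1=1.2504499, φ2=0.0667658, Δφ=-1.1836840, Δλ=-1.2243555 rad; a=sin²(Δφ/2)+cosφ1·cosφ2·sin²(Δλ/2)=0.4149963148; c=2·atan2(√a, √(1-a))=1.399959178; dist=6371·c=8919.140 ≈ 8919.1 km; running total=31711.3 km
Leg 4 bearing: y=sinΔλ·cosφ2=-0.93849154, x=cosφ1·sinφ2-sinφ1·cosφ2·cosΔλ=-0.30055137; θ=atan2(y, x)=-107.7576° <0 so +360° → 252.2424° ≈ 252.2°
Leg 5: φ1=0.0667658, φ2=1.1659882, Δφ=1.0992223, Δλ=0.0710279 rad; a=sin²(Δφ/2)+cosφ1·cosφ2·sin²(Δλ/2)=0.2733508886; c=2·atan2(√a, √(1-a))=1.100334236; dist=6371·c=7010.229 ≈ 7010.2 km; running total=38721.5 km
Leg 5 bearing: y=sinΔλ·cosφ2=0.02795029, x=cosφ1·sinφ2-sinφ1·cosφ2·cosΔλ=0.89092059; θ=atan2(y, x)=1.7969° ≈ 1.8°
Leg 6: φ1=1.1659882, φ2=1.1063311, Δφ=-0.0596571, Δλ=-1.7283804 rad; a=sin²(Δφ/2)+cosφ1·cosφ2·sin²(Δλ/2)=0.1029423165; c=2·atan2(√a, √(1-a))=0.653245681; dist=6371·c=4161.828 ≈ 4161.8 km; running total=42883.3 km
Leg 6 bearing: y=sinΔλ·cosφ2=-0.44239444, x=cosφ1·sinφ2-sinφ1·cosφ2·cosΔλ=0.41673486; θ=atan2(y, x)=-46.7107° <0 so +360° → 313.2893° ≈ 313.3°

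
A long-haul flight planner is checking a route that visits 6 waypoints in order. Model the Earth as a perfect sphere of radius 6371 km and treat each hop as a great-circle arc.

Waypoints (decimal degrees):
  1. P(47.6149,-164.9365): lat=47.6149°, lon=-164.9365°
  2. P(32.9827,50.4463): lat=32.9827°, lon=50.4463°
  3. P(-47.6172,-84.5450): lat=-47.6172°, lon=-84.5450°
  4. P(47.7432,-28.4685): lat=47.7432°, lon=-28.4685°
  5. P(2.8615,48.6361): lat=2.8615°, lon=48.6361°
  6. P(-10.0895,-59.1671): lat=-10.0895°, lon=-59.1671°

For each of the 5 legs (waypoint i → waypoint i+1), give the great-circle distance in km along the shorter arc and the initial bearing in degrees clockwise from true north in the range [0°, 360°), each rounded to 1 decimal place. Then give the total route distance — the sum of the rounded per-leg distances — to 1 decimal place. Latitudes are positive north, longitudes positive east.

Leg 1: dist=10383.2 km, bearing=330.9°
Leg 2: dist=15935.4 km, bearing=232.9°
Leg 3: dist=11906.9 km, bearing=35.7°
Leg 4: dist=8810.2 km, bearing=97.7°
Leg 5: dist=12011.6 km, bearing=260.3°
Total: 59047.3 km

Leg 1: φ1=0.8310368, φ2=0.5756567, Δφ=-0.2553801, Δλ=3.7591390 rad; a=sin²(Δφ/2)+cosφ1·cosφ2·sin²(Δλ/2)=0.5294632052; c=2·atan2(√a, √(1-a))=1.629756892; dist=6371·c=10383.181 ≈ 10383.2 km; running total=10383.2 km
Leg 1 bearing: y=sinΔλ·cosφ2=-0.48571603, x=cosφ1·sinφ2-sinφ1·cosφ2·cosΔλ=0.87212821; θ=atan2(y, x)=-29.1148° <0 so +360° → 330.8852° ≈ 330.9°
Leg 2: φ1=0.5756567, φ2=-0.8310769, Δφ=-1.4067336, Δλ=-2.3560426 rad; a=sin²(Δφ/2)+cosφ1·cosφ2·sin²(Δλ/2)=0.9009411197; c=2·atan2(√a, √(1-a))=2.501235204; dist=6371·c=15935.369 ≈ 15935.4 km; running total=26318.6 km
Leg 2 bearing: y=sinΔλ·cosφ2=-0.47671939, x=cosφ1·sinφ2-sinφ1·cosφ2·cosΔλ=-0.36017149; θ=atan2(y, x)=-127.0718° <0 so +360° → 232.9282° ≈ 232.9°
Leg 3: φ1=-0.8310769, φ2=0.8332760, Δφ=1.6643530, Δλ=0.9787196 rad; a=sin²(Δφ/2)+cosφ1·cosφ2·sin²(Δλ/2)=0.6468675271; c=2·atan2(√a, √(1-a))=1.868928254; dist=6371·c=11906.942 ≈ 11906.9 km; running total=38225.5 km
Leg 3 bearing: y=sinΔλ·cosφ2=0.55799175, x=cosφ1·sinφ2-sinφ1·cosφ2·cosΔλ=0.77612172; θ=atan2(y, x)=35.7142° ≈ 35.7°
Leg 4: φ1=0.8332760, φ2=0.0499426, Δφ=-0.7833334, Δλ=1.3457291 rad; a=sin²(Δφ/2)+cosφ1·cosφ2·sin²(Δλ/2)=0.4065825516; c=2·atan2(√a, √(1-a))=1.382857009; dist=6371·c=8810.182 ≈ 8810.2 km; running total=47035.7 km
Leg 4 bearing: y=sinΔλ·cosφ2=0.97356369, x=cosφ1·sinφ2-sinφ1·cosφ2·cosΔλ=-0.13140192; θ=atan2(y, x)=97.6868° ≈ 97.7°
Leg 5: φ1=0.0499426, φ2=-0.1760950, Δφ=-0.2260376, Δλ=-1.8815208 rad; a=sin²(Δφ/2)+cosφ1·cosφ2·sin²(Δλ/2)=0.6546952308; c=2·atan2(√a, √(1-a))=1.885348304; dist=6371·c=12011.554 ≈ 12011.6 km; running total=59047.3 km
Leg 5 bearing: y=sinΔλ·cosφ2=-0.93738819, x=cosφ1·sinφ2-sinφ1·cosφ2·cosΔλ=-0.15994039; θ=atan2(y, x)=-99.6828° <0 so +360° → 260.3172° ≈ 260.3°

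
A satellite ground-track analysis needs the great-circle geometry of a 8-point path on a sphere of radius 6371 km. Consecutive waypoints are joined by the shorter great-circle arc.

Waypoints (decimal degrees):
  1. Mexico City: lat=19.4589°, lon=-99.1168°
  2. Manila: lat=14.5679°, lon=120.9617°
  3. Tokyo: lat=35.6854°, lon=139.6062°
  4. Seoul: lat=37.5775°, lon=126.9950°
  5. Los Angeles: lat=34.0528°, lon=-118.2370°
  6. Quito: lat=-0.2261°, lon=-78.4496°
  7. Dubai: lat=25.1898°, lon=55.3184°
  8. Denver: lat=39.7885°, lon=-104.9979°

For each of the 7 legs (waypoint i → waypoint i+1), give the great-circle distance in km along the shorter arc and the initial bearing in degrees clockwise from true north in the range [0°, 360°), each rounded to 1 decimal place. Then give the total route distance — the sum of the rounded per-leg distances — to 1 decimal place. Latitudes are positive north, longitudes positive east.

Leg 1: φ1=0.3396219, φ2=0.2542578, Δφ=-0.0853641, Δλ=3.8410944 rad; a=sin²(Δφ/2)+cosφ1·cosφ2·sin²(Δλ/2)=0.8072356990; c=2·atan2(√a, √(1-a))=2.232512102; dist=6371·c=14223.335 ≈ 14223.3 km; running total=14223.3 km
Leg 1 bearing: y=sinΔλ·cosφ2=-0.62313736, x=cosφ1·sinφ2-sinφ1·cosφ2·cosΔλ=0.48386437; θ=atan2(y, x)=-52.1708° <0 so +360° → 307.8292° ≈ 307.8°
Leg 2: φ1=0.2542578, φ2=0.6228277, Δφ=0.3685699, Δλ=0.3254079 rad; a=sin²(Δφ/2)+cosφ1·cosφ2·sin²(Δλ/2)=0.0542058414; c=2·atan2(√a, √(1-a))=0.469955773; dist=6371·c=2994.088 ≈ 2994.1 km; running total=17217.4 km
Leg 2 bearing: y=sinΔλ·cosφ2=0.25966683, x=cosφ1·sinφ2-sinφ1·cosφ2·cosΔλ=0.37100325; θ=atan2(y, x)=34.9883° ≈ 35.0°
Leg 3: φ1=0.6228277, φ2=0.6558511, Δφ=0.0330234, Δλ=-0.2201070 rad; a=sin²(Δφ/2)+cosφ1·cosφ2·sin²(Δλ/2)=0.0080377453; c=2·atan2(√a, √(1-a))=0.179548024; dist=6371·c=1143.900 ≈ 1143.9 km; running total=18361.3 km
Leg 3 bearing: y=sinΔλ·cosφ2=-0.17303607, x=cosφ1·sinφ2-sinφ1·cosφ2·cosΔλ=0.04417100; θ=atan2(y, x)=-75.6799° <0 so +360° → 284.3201° ≈ 284.3°
Leg 4: φ1=0.6558511, φ2=0.5943335, Δφ=-0.0615176, Δλ=-4.2801058 rad; a=sin²(Δφ/2)+cosφ1·cosφ2·sin²(Δλ/2)=0.4668051726; c=2·atan2(√a, √(1-a))=1.504357805; dist=6371·c=9584.264 ≈ 9584.3 km; running total=27945.6 km
Leg 4 bearing: y=sinΔλ·cosφ2=0.75230750, x=cosφ1·sinφ2-sinφ1·cosφ2·cosΔλ=0.65545849; θ=atan2(y, x)=48.9355° ≈ 48.9°
Leg 5: φ1=0.5943335, φ2=-0.0039462, Δφ=-0.5982797, Δλ=0.6944211 rad; a=sin²(Δφ/2)+cosφ1·cosφ2·sin²(Δλ/2)=0.1827791520; c=2·atan2(√a, √(1-a))=0.883510305; dist=6371·c=5628.844 ≈ 5628.8 km; running total=33574.4 km
Leg 5 bearing: y=sinΔλ·cosφ2=0.63993575, x=cosφ1·sinφ2-sinφ1·cosφ2·cosΔλ=-0.43355043; θ=atan2(y, x)=124.1173° ≈ 124.1°
Leg 6: φ1=-0.0039462, φ2=0.4396449, Δφ=0.4435911, Δλ=2.3346920 rad; a=sin²(Δφ/2)+cosφ1·cosφ2·sin²(Δλ/2)=0.8138160716; c=2·atan2(√a, √(1-a))=2.249304272; dist=6371·c=14330.318 ≈ 14330.3 km; running total=47904.7 km
Leg 6 bearing: y=sinΔλ·cosφ2=0.65347258, x=cosφ1·sinφ2-sinφ1·cosφ2·cosΔλ=0.42314475; θ=atan2(y, x)=57.0756° ≈ 57.1°
Leg 7: φ1=0.4396449, φ2=0.6944403, Δφ=0.2547954, Δλ=-2.7980473 rad; a=sin²(Δφ/2)+cosφ1·cosφ2·sin²(Δλ/2)=0.6911651871; c=2·atan2(√a, √(1-a))=1.963113291; dist=6371·c=12506.995 ≈ 12507.0 km; running total=60411.7 km
Leg 7 bearing: y=sinΔλ·cosφ2=-0.25882222, x=cosφ1·sinφ2-sinφ1·cosφ2·cosΔλ=0.88703695; θ=atan2(y, x)=-16.2663° <0 so +360° → 343.7337° ≈ 343.7°

Leg 1: dist=14223.3 km, bearing=307.8°
Leg 2: dist=2994.1 km, bearing=35.0°
Leg 3: dist=1143.9 km, bearing=284.3°
Leg 4: dist=9584.3 km, bearing=48.9°
Leg 5: dist=5628.8 km, bearing=124.1°
Leg 6: dist=14330.3 km, bearing=57.1°
Leg 7: dist=12507.0 km, bearing=343.7°
Total: 60411.7 km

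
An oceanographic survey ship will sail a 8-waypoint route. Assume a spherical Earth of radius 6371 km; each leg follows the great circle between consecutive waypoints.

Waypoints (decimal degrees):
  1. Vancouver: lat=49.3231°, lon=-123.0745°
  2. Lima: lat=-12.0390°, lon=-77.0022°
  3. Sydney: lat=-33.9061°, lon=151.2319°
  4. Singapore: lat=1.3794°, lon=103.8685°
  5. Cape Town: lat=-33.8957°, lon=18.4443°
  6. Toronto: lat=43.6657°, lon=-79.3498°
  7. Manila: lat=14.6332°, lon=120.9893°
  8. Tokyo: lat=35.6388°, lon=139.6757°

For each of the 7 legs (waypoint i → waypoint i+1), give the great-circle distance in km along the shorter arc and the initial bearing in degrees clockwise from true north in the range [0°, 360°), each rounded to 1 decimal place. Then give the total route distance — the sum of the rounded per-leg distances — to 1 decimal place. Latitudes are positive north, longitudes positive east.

Leg 1: φ1=0.8608505, φ2=-0.2101202, Δφ=-1.0709707, Δλ=0.8041133 rad; a=sin²(Δφ/2)+cosφ1·cosφ2·sin²(Δλ/2)=0.3579743205; c=2·atan2(√a, √(1-a))=1.282779439; dist=6371·c=8172.588 ≈ 8172.6 km; running total=8172.6 km
Leg 1 bearing: y=sinΔλ·cosφ2=0.70437527, x=cosφ1·sinφ2-sinφ1·cosφ2·cosΔλ=-0.65051542; θ=atan2(y, x)=132.7236° ≈ 132.7°
Leg 2: φ1=-0.2101202, φ2=-0.5917731, Δφ=-0.3816529, Δλ=3.9834365 rad; a=sin²(Δφ/2)+cosφ1·cosφ2·sin²(Δλ/2)=0.7121559471; c=2·atan2(√a, √(1-a))=2.008998172; dist=6371·c=12799.327 ≈ 12799.3 km; running total=20971.9 km
Leg 2 bearing: y=sinΔλ·cosφ2=-0.61903909, x=cosφ1·sinφ2-sinφ1·cosφ2·cosΔλ=-0.66087065; θ=atan2(y, x)=-136.8719° <0 so +360° → 223.1281° ≈ 223.1°
Leg 3: φ1=-0.5917731, φ2=0.0240751, Δφ=0.6158482, Δλ=-0.8266473 rad; a=sin²(Δφ/2)+cosφ1·cosφ2·sin²(Δλ/2)=0.2257130904; c=2·atan2(√a, √(1-a))=0.990138795; dist=6371·c=6308.174 ≈ 6308.2 km; running total=27280.1 km
Leg 3 bearing: y=sinΔλ·cosφ2=-0.73545137, x=cosφ1·sinφ2-sinφ1·cosφ2·cosΔλ=0.39771605; θ=atan2(y, x)=-61.5964° <0 so +360° → 298.4036° ≈ 298.4°
Leg 4: φ1=0.0240751, φ2=-0.5915916, Δφ=-0.6156666, Δλ=-1.4909336 rad; a=sin²(Δφ/2)+cosφ1·cosφ2·sin²(Δλ/2)=0.4736120819; c=2·atan2(√a, √(1-a))=1.517995961; dist=6371·c=9671.152 ≈ 9671.2 km; running total=36951.3 km
Leg 4 bearing: y=sinΔλ·cosφ2=-0.82740848, x=cosφ1·sinφ2-sinφ1·cosφ2·cosΔλ=-0.55911530; θ=atan2(y, x)=-124.0486° <0 so +360° → 235.9514° ≈ 236.0°
Leg 5: φ1=-0.5915916, φ2=0.7621102, Δφ=1.3537018, Δλ=-1.7068290 rad; a=sin²(Δφ/2)+cosφ1·cosφ2·sin²(Δλ/2)=0.7332401502; c=2·atan2(√a, √(1-a))=2.056103743; dist=6371·c=13099.437 ≈ 13099.4 km; running total=50050.7 km
Leg 5 bearing: y=sinΔλ·cosφ2=-0.71669788, x=cosφ1·sinφ2-sinφ1·cosφ2·cosΔλ=0.51840165; θ=atan2(y, x)=-54.1210° <0 so +360° → 305.8790° ≈ 305.9°
Leg 6: φ1=0.7621102, φ2=0.2553975, Δφ=-0.5067127, Δλ=3.4965769 rad; a=sin²(Δφ/2)+cosφ1·cosφ2·sin²(Δλ/2)=0.7409247884; c=2·atan2(√a, √(1-a))=2.073560594; dist=6371·c=13210.655 ≈ 13210.7 km; running total=63261.4 km
Leg 6 bearing: y=sinΔλ·cosφ2=-0.33630128, x=cosφ1·sinφ2-sinφ1·cosφ2·cosΔλ=0.80914920; θ=atan2(y, x)=-22.5689° <0 so +360° → 337.4311° ≈ 337.4°
Leg 7: φ1=0.2553975, φ2=0.6220144, Δφ=0.3666169, Δλ=0.3261392 rad; a=sin²(Δφ/2)+cosφ1·cosφ2·sin²(Δλ/2)=0.0539528470; c=2·atan2(√a, √(1-a))=0.468837190; dist=6371·c=2986.962 ≈ 2987.0 km; running total=66248.4 km
Leg 7 bearing: y=sinΔλ·cosφ2=0.26038149, x=cosφ1·sinφ2-sinφ1·cosφ2·cosΔλ=0.36928205; θ=atan2(y, x)=35.1877° ≈ 35.2°

Leg 1: dist=8172.6 km, bearing=132.7°
Leg 2: dist=12799.3 km, bearing=223.1°
Leg 3: dist=6308.2 km, bearing=298.4°
Leg 4: dist=9671.2 km, bearing=236.0°
Leg 5: dist=13099.4 km, bearing=305.9°
Leg 6: dist=13210.7 km, bearing=337.4°
Leg 7: dist=2987.0 km, bearing=35.2°
Total: 66248.4 km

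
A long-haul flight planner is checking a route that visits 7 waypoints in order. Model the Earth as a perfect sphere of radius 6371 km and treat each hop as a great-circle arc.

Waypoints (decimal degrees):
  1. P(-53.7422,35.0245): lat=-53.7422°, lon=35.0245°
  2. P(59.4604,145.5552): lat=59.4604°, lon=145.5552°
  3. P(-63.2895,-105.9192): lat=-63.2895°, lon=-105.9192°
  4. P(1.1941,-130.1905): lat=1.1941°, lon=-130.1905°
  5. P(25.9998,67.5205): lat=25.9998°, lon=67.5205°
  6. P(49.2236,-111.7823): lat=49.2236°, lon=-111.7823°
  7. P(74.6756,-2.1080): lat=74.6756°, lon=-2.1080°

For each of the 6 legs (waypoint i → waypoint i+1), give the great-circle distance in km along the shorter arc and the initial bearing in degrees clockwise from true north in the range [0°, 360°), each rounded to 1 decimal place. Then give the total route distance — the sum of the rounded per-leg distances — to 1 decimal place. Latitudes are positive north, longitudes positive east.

Leg 1: dist=15914.3 km, bearing=52.5°
Leg 2: dist=16384.1 km, bearing=127.8°
Leg 3: dist=7447.9 km, bearing=333.5°
Leg 4: dist=16442.8 km, bearing=329.1°
Leg 5: dist=11650.3 km, bearing=359.5°
Leg 6: dist=5310.8 km, bearing=19.6°
Total: 73150.2 km

Leg 1: φ1=-0.9379783, φ2=1.0377798, Δφ=1.9757581, Δλ=1.9291246 rad; a=sin²(Δφ/2)+cosφ1·cosφ2·sin²(Δλ/2)=0.8999494948; c=2·atan2(√a, √(1-a))=2.497923213; dist=6371·c=15914.269 ≈ 15914.3 km; running total=15914.3 km
Leg 1 bearing: y=sinΔλ·cosφ2=0.47585934, x=cosφ1·sinφ2-sinφ1·cosφ2·cosΔλ=0.36567676; θ=atan2(y, x)=52.4593° ≈ 52.5°
Leg 2: φ1=1.0377798, φ2=-1.1046102, Δφ=-2.1423899, Δλ=-4.3890563 rad; a=sin²(Δφ/2)+cosφ1·cosφ2·sin²(Δλ/2)=0.9209693243; c=2·atan2(√a, √(1-a))=2.571662471; dist=6371·c=16384.062 ≈ 16384.1 km; running total=32298.4 km
Leg 2 bearing: y=sinΔλ·cosφ2=0.42619132, x=cosφ1·sinφ2-sinφ1·cosφ2·cosΔλ=-0.33090825; θ=atan2(y, x)=127.8269° ≈ 127.8°
Leg 3: φ1=-1.1046102, φ2=0.0208410, Δφ=1.1254511, Δλ=-0.4236141 rad; a=sin²(Δφ/2)+cosφ1·cosφ2·sin²(Δλ/2)=0.3044760182; c=2·atan2(√a, √(1-a))=1.169026377; dist=6371·c=7447.867 ≈ 7447.9 km; running total=39746.3 km
Leg 3 bearing: y=sinΔλ·cosφ2=-0.41096851, x=cosφ1·sinφ2-sinφ1·cosφ2·cosΔλ=0.82352072; θ=atan2(y, x)=-26.5210° <0 so +360° → 333.4790° ≈ 333.5°
Leg 4: φ1=0.0208410, φ2=0.4537821, Δφ=0.4329411, Δλ=3.4507079 rad; a=sin²(Δφ/2)+cosφ1·cosφ2·sin²(Δλ/2)=0.9234370773; c=2·atan2(√a, √(1-a))=2.580875883; dist=6371·c=16442.760 ≈ 16442.8 km; running total=56189.1 km
Leg 4 bearing: y=sinΔλ·cosφ2=-0.27342795, x=cosφ1·sinφ2-sinφ1·cosφ2·cosΔλ=0.45611547; θ=atan2(y, x)=-30.9415° <0 so +360° → 329.0585° ≈ 329.1°
Leg 5: φ1=0.4537821, φ2=0.8591139, Δφ=0.4053318, Δλ=-3.1294242 rad; a=sin²(Δφ/2)+cosφ1·cosφ2·sin²(Δλ/2)=0.6275037100; c=2·atan2(√a, √(1-a))=1.828651704; dist=6371·c=11650.340 ≈ 11650.3 km; running total=67839.4 km
Leg 5 bearing: y=sinΔλ·cosφ2=-0.00794712, x=cosφ1·sinφ2-sinφ1·cosφ2·cosΔλ=0.96690644; θ=atan2(y, x)=-0.4709° <0 so +360° → 359.5291° ≈ 359.5°
Leg 6: φ1=0.8591139, φ2=1.3033351, Δφ=0.4442212, Δλ=1.9141776 rad; a=sin²(Δφ/2)+cosφ1·cosφ2·sin²(Δλ/2)=0.1638861053; c=2·atan2(√a, √(1-a))=0.833582509; dist=6371·c=5310.754 ≈ 5310.8 km; running total=73150.2 km
Leg 6 bearing: y=sinΔλ·cosφ2=0.24885534, x=cosφ1·sinφ2-sinφ1·cosφ2·cosΔλ=0.69726668; θ=atan2(y, x)=19.6415° ≈ 19.6°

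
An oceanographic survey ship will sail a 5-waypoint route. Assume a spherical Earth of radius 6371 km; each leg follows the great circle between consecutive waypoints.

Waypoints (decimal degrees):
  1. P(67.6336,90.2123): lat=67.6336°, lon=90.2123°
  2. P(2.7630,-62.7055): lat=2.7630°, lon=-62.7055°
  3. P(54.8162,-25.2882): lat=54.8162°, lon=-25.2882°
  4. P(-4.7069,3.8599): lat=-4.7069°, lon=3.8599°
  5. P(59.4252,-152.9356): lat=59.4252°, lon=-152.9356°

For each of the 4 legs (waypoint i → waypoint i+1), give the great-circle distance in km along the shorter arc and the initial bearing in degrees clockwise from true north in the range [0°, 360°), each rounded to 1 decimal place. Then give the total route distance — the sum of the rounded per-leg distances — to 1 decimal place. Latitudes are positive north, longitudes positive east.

Leg 1: dist=11907.6 km, bearing=331.6°
Leg 2: dist=6697.4 km, bearing=23.8°
Leg 3: dist=7144.1 km, bearing=147.4°
Leg 4: dist=13616.0 km, bearing=346.3°
Total: 39365.1 km

Leg 1: φ1=1.1804290, φ2=0.0482234, Δφ=-1.1322056, Δλ=-2.6689191 rad; a=sin²(Δφ/2)+cosφ1·cosφ2·sin²(Δλ/2)=0.6469163488; c=2·atan2(√a, √(1-a))=1.869030405; dist=6371·c=11907.593 ≈ 11907.6 km; running total=11907.6 km
Leg 1 bearing: y=sinΔλ·cosφ2=-0.45473906, x=cosφ1·sinφ2-sinφ1·cosφ2·cosΔλ=0.84075843; θ=atan2(y, x)=-28.4075° <0 so +360° → 331.5925° ≈ 331.6°
Leg 2: φ1=0.0482234, φ2=0.9567232, Δφ=0.9084997, Δλ=0.6530551 rad; a=sin²(Δφ/2)+cosφ1·cosφ2·sin²(Δλ/2)=0.2517484402; c=2·atan2(√a, √(1-a))=1.051230716; dist=6371·c=6697.391 ≈ 6697.4 km; running total=18605.0 km
Leg 2 bearing: y=sinΔλ·cosφ2=0.35010891, x=cosφ1·sinφ2-sinφ1·cosφ2·cosΔλ=0.79429743; θ=atan2(y, x)=23.7868° ≈ 23.8°
Leg 3: φ1=0.9567232, φ2=-0.0821509, Δφ=-1.0388741, Δλ=0.5087303 rad; a=sin²(Δφ/2)+cosφ1·cosφ2·sin²(Δλ/2)=0.2827655052; c=2·atan2(√a, √(1-a))=1.121347695; dist=6371·c=7144.106 ≈ 7144.1 km; running total=25749.1 km
Leg 3 bearing: y=sinΔλ·cosφ2=0.48542611, x=cosφ1·sinφ2-sinφ1·cosφ2·cosΔλ=-0.75868188; θ=atan2(y, x)=147.3877° ≈ 147.4°
Leg 4: φ1=-0.0821509, φ2=1.0371654, Δφ=1.1193163, Δλ=-2.7365977 rad; a=sin²(Δφ/2)+cosφ1·cosφ2·sin²(Δλ/2)=0.7682935569; c=2·atan2(√a, √(1-a))=2.137183764; dist=6371·c=13615.998 ≈ 13616.0 km; running total=39365.1 km
Leg 4 bearing: y=sinΔλ·cosφ2=-0.20042031, x=cosφ1·sinφ2-sinφ1·cosφ2·cosΔλ=0.81969871; θ=atan2(y, x)=-13.7395° <0 so +360° → 346.2605° ≈ 346.3°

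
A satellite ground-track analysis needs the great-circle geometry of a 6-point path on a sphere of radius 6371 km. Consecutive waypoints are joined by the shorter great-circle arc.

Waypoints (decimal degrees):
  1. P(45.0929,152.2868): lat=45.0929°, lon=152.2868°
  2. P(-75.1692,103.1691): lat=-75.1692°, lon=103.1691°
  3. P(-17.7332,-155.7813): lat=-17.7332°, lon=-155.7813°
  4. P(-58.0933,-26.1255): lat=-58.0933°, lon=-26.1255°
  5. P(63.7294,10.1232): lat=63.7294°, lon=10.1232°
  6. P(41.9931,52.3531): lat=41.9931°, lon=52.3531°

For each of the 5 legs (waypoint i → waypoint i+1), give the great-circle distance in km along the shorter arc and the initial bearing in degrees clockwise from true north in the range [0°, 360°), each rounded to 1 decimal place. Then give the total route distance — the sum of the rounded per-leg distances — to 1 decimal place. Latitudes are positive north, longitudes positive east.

Leg 1: dist=13843.6 km, bearing=193.6°
Leg 2: dist=8412.8 km, bearing=105.2°
Leg 3: dist=10407.3 km, bearing=155.9°
Leg 4: dist=13891.5 km, bearing=18.6°
Leg 5: dist=3612.3 km, bearing=111.6°
Total: 50167.5 km

Leg 1: φ1=0.7870196, φ2=-1.3119500, Δφ=-2.0989696, Δλ=-0.8572656 rad; a=sin²(Δφ/2)+cosφ1·cosφ2·sin²(Δλ/2)=0.7831936716; c=2·atan2(√a, √(1-a))=2.172911993; dist=6371·c=13843.622 ≈ 13843.6 km; running total=13843.6 km
Leg 1 bearing: y=sinΔλ·cosφ2=-0.19352414, x=cosφ1·sinφ2-sinφ1·cosφ2·cosΔλ=-0.80109537; θ=atan2(y, x)=-166.4190° <0 so +360° → 193.5810° ≈ 193.6°
Leg 2: φ1=-1.3119500, φ2=-0.3095027, Δφ=1.0024473, Δλ=-4.5195371 rad; a=sin²(Δφ/2)+cosφ1·cosφ2·sin²(Δλ/2)=0.3761444797; c=2·atan2(√a, √(1-a))=1.320479380; dist=6371·c=8412.774 ≈ 8412.8 km; running total=22256.4 km
Leg 2 bearing: y=sinΔλ·cosφ2=0.93482763, x=cosφ1·sinφ2-sinφ1·cosφ2·cosΔλ=-0.25443376; θ=atan2(y, x)=105.2255° ≈ 105.2°
Leg 3: φ1=-0.3095027, φ2=-1.0139194, Δφ=-0.7044166, Δλ=2.2629206 rad; a=sin²(Δφ/2)+cosφ1·cosφ2·sin²(Δλ/2)=0.5313535249; c=2·atan2(√a, √(1-a))=1.633544545; dist=6371·c=10407.312 ≈ 10407.3 km; running total=32663.7 km
Leg 3 bearing: y=sinΔλ·cosφ2=0.40691693, x=cosφ1·sinφ2-sinφ1·cosφ2·cosΔλ=-0.91131029; θ=atan2(y, x)=155.9384° ≈ 155.9°
Leg 4: φ1=-1.0139194, φ2=1.1122879, Δφ=2.1262072, Δλ=0.6326592 rad; a=sin²(Δφ/2)+cosφ1·cosφ2·sin²(Δλ/2)=0.7862845150; c=2·atan2(√a, √(1-a))=2.180432278; dist=6371·c=13891.534 ≈ 13891.5 km; running total=46555.2 km
Leg 4 bearing: y=sinΔλ·cosφ2=0.26171213, x=cosφ1·sinφ2-sinφ1·cosφ2·cosΔλ=0.77696298; θ=atan2(y, x)=18.6156° ≈ 18.6°
Leg 5: φ1=1.1122879, φ2=0.7329179, Δφ=-0.3793700, Δλ=0.7370508 rad; a=sin²(Δφ/2)+cosφ1·cosφ2·sin²(Δλ/2)=0.0782410459; c=2·atan2(√a, √(1-a))=0.566996597; dist=6371·c=3612.335 ≈ 3612.3 km; running total=50167.5 km
Leg 5 bearing: y=sinΔλ·cosφ2=0.49952706, x=cosφ1·sinφ2-sinφ1·cosφ2·cosΔλ=-0.19735819; θ=atan2(y, x)=111.5585° ≈ 111.6°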